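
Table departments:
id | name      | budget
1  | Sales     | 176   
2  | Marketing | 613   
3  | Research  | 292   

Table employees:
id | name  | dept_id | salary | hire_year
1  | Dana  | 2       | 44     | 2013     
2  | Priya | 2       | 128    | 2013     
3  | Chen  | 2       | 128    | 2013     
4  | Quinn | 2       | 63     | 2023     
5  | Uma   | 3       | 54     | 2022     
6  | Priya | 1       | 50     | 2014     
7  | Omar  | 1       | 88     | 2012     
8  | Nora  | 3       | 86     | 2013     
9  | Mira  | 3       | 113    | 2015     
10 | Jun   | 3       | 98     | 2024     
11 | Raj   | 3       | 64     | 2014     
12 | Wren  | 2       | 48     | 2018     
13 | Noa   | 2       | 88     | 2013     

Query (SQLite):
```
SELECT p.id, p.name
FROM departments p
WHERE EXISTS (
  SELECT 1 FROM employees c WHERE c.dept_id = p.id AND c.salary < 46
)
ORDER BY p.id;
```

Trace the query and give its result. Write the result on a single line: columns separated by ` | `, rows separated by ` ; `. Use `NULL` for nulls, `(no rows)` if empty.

2 | Marketing

For each departments row, check whether any employees with matching dept_id has salary < 46.
Keep rows where that is true.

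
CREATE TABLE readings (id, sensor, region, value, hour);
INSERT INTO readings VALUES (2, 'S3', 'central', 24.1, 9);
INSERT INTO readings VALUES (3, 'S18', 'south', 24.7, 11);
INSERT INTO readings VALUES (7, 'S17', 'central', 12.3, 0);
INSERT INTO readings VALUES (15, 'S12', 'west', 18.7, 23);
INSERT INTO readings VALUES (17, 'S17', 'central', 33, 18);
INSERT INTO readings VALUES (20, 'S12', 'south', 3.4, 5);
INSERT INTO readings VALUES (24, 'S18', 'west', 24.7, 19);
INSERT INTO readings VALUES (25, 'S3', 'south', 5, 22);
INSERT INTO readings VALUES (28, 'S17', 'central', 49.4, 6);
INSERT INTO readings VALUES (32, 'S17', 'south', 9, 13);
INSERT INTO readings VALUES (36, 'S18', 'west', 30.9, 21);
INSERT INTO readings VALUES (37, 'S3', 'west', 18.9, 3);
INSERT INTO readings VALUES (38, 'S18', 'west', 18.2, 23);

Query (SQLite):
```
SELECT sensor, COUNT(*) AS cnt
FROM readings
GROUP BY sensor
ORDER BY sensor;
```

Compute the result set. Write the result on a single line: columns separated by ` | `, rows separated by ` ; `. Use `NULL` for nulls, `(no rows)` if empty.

Partition readings by sensor; compute COUNT(*) within each group.
  S12: ids {15, 20} → COUNT(*)=2
  S17: ids {7, 17, 28, 32} → COUNT(*)=4
  S18: ids {3, 24, 36, 38} → COUNT(*)=4
  S3: ids {2, 25, 37} → COUNT(*)=3

S12 | 2 ; S17 | 4 ; S18 | 4 ; S3 | 3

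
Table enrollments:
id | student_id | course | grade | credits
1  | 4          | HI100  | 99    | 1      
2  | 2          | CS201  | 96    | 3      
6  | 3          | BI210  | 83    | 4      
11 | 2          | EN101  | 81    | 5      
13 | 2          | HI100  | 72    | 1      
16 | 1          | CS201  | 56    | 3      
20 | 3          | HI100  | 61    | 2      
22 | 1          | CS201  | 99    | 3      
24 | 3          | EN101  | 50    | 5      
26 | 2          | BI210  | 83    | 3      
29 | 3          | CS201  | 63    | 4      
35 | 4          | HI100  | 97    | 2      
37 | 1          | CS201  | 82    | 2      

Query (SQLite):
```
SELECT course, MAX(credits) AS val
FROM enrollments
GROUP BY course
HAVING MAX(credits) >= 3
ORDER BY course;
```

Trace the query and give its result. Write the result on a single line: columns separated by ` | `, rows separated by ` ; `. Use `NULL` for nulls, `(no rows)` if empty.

Partition enrollments by course; compute MAX(credits) within each group.
HAVING: keep groups where MAX(credits) >= 3.
  BI210: ids {6, 26} → MAX(credits)=4
  CS201: ids {2, 16, 22, 29, 37} → MAX(credits)=4
  EN101: ids {11, 24} → MAX(credits)=5
  HI100: ids {1, 13, 20, 35} → MAX(credits)=2

BI210 | 4 ; CS201 | 4 ; EN101 | 5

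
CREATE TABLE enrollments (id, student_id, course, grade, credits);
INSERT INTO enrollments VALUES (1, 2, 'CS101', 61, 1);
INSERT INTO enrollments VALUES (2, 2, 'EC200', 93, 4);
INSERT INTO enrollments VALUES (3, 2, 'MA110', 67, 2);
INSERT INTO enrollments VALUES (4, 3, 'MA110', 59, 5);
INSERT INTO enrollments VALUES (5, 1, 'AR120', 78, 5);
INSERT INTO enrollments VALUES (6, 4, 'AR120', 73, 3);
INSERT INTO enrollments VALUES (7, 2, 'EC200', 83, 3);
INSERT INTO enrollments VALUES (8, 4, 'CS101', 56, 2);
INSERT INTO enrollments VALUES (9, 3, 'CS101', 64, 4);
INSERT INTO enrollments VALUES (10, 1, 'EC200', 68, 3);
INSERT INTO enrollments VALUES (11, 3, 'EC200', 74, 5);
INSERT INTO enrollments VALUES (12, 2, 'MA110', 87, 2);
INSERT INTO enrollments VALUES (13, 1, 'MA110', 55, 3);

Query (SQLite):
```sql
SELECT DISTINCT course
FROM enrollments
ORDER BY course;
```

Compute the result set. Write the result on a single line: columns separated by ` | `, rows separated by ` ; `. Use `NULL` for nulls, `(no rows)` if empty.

Collect distinct course values from enrollments.

AR120 ; CS101 ; EC200 ; MA110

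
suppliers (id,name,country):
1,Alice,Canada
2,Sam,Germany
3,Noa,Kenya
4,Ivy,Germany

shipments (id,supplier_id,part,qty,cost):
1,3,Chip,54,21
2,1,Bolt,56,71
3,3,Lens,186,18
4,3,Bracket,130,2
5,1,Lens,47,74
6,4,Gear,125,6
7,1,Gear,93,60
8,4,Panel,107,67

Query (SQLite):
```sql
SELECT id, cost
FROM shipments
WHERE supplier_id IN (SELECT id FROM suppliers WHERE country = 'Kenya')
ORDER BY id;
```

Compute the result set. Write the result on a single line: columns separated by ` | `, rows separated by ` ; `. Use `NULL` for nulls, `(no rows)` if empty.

1 | 21 ; 3 | 18 ; 4 | 2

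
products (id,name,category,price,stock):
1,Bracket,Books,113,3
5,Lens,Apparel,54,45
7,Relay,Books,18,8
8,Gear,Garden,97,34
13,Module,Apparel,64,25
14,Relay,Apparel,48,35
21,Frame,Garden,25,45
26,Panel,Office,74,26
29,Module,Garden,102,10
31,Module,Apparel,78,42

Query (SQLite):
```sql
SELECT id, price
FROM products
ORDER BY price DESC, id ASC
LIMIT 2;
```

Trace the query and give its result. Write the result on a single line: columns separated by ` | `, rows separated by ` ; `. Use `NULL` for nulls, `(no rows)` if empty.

1 | 113 ; 29 | 102

Sort by price desc, tiebreak id asc: (113, id=1), (102, id=29), (97, id=8), (78, id=31), (74, id=26) …. Take first 2.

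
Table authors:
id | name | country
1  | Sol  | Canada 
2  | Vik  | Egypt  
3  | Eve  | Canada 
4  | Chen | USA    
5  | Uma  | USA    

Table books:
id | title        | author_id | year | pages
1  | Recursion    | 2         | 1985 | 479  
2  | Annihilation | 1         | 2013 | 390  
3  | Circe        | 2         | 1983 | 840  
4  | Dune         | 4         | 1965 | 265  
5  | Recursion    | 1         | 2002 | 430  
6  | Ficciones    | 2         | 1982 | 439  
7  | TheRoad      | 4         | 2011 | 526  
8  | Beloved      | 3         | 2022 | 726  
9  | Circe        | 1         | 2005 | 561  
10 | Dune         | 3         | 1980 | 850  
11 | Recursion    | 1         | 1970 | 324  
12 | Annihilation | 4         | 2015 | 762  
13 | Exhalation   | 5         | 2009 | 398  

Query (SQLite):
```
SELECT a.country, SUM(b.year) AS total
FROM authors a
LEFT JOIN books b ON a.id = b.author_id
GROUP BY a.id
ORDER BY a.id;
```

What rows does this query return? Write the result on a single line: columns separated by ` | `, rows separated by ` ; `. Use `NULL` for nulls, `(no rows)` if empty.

LEFT JOIN keeps every authors row; unmatched ones get NULL for books columns.
Group by authors.id and compute SUM(b.year). SUM over an all-NULL group is NULL.
  1: ids {2, 5, 9, 11} → SUM(b.year)=7990
  2: ids {1, 3, 6} → SUM(b.year)=5950
  3: ids {8, 10} → SUM(b.year)=4002
  4: ids {4, 7, 12} → SUM(b.year)=5991
  5: ids {13} → SUM(b.year)=2009

Canada | 7990 ; Egypt | 5950 ; Canada | 4002 ; USA | 5991 ; USA | 2009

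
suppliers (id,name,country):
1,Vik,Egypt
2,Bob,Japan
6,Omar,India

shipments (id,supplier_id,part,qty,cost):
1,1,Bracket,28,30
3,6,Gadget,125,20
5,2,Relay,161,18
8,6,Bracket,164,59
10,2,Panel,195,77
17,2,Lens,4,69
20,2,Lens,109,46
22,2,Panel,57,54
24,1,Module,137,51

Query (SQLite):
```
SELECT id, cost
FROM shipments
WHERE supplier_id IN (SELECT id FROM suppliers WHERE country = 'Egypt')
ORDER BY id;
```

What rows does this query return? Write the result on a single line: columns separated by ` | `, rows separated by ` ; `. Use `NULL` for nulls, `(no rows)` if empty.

Inner query: suppliers.id where country = 'Egypt'.
Outer: keep shipments rows whose supplier_id is in that set.
Inner query → {1}

1 | 30 ; 24 | 51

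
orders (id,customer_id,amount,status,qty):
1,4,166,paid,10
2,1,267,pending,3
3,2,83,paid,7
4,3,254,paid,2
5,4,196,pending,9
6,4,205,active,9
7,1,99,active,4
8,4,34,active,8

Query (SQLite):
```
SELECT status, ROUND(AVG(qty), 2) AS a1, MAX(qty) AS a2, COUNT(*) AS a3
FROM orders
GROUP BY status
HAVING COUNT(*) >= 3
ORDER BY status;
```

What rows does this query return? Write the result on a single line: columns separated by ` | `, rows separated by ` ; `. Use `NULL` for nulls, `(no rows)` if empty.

active | 7 | 9 | 3 ; paid | 6.33 | 10 | 3

Group orders by status.
Per group compute: ROUND(AVG(qty), 2), MAX(qty), COUNT(*).
HAVING: drop groups with fewer than 3 rows.
  active: ids {6, 7, 8} → ROUND(AVG(qty), 2)=7, MAX(qty)=9, COUNT(*)=3
  paid: ids {1, 3, 4} → ROUND(AVG(qty), 2)=6.33, MAX(qty)=10, COUNT(*)=3
  pending: ids {2, 5} → ROUND(AVG(qty), 2)=6, MAX(qty)=9, COUNT(*)=2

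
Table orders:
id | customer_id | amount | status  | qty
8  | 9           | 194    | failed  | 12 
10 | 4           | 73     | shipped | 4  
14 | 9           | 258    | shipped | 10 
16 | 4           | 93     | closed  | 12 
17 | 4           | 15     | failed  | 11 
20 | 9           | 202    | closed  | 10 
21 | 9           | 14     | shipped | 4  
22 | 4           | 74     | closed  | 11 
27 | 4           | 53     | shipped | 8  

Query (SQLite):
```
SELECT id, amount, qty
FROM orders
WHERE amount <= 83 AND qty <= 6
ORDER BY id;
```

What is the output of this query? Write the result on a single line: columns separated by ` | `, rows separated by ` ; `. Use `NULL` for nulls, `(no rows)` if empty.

amount <= 83: ids {10, 17, 21, 22, 27}
qty <= 6: ids {10, 21}
Combine with AND.

10 | 73 | 4 ; 21 | 14 | 4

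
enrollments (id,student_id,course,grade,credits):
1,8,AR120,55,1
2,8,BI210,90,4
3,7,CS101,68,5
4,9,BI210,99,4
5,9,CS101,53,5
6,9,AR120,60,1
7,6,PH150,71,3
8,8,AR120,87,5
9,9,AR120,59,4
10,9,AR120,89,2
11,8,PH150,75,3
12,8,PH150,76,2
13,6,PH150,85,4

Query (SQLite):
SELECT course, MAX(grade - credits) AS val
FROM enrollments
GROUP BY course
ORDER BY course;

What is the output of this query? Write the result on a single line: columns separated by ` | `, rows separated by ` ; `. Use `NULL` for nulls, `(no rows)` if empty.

For each row compute grade - credits.
Group by course; take MAX of the expression per group.
  AR120: ids {1, 6, 8, 9, 10} → MAX(grade - credits)=87
  BI210: ids {2, 4} → MAX(grade - credits)=95
  CS101: ids {3, 5} → MAX(grade - credits)=63
  PH150: ids {7, 11, 12, 13} → MAX(grade - credits)=81

AR120 | 87 ; BI210 | 95 ; CS101 | 63 ; PH150 | 81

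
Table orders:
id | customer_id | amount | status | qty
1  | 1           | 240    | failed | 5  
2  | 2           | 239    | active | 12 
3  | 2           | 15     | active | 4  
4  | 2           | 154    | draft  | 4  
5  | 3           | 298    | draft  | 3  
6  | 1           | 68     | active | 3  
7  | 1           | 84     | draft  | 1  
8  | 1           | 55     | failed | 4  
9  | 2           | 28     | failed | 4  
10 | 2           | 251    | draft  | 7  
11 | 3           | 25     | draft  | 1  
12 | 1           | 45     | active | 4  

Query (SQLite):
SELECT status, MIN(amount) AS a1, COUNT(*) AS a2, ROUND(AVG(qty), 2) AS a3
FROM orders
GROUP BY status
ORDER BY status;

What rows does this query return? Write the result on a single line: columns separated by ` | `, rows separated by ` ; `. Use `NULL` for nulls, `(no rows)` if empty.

active | 15 | 4 | 5.75 ; draft | 25 | 5 | 3.2 ; failed | 28 | 3 | 4.33

Group orders by status.
Per group compute: MIN(amount), COUNT(*), ROUND(AVG(qty), 2).
  active: ids {2, 3, 6, 12} → MIN(amount)=15, COUNT(*)=4, ROUND(AVG(qty), 2)=5.75
  draft: ids {4, 5, 7, 10, 11} → MIN(amount)=25, COUNT(*)=5, ROUND(AVG(qty), 2)=3.2
  failed: ids {1, 8, 9} → MIN(amount)=28, COUNT(*)=3, ROUND(AVG(qty), 2)=4.33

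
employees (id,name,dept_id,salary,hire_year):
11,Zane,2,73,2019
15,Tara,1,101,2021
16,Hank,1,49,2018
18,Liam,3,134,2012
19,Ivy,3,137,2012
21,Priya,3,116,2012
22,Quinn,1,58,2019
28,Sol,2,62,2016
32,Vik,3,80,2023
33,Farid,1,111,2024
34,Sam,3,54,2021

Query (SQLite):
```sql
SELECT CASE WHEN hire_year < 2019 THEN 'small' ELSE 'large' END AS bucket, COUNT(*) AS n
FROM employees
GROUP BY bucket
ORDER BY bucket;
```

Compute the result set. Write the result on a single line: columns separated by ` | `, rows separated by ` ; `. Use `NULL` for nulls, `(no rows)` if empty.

large | 6 ; small | 5

Bucket rows by hire_year < 2019 → 'small' else 'large'; count each bucket.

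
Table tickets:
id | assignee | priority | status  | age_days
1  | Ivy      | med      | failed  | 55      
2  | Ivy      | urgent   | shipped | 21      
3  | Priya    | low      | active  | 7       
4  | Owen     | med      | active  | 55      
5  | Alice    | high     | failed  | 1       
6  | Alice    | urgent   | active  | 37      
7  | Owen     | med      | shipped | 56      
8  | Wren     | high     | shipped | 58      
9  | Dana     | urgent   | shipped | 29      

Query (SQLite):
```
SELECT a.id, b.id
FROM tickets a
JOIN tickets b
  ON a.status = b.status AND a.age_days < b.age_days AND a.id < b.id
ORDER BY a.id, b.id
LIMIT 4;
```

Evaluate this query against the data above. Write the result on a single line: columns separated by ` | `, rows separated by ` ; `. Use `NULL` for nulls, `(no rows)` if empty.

Pairs (a,b) with same status, a.age_days < b.age_days, a.id < b.id.
status groups: active:{3,4,6} failed:{1,5} shipped:{2,7,8,9}
Ordered by (a.id, b.id); first 4.

2 | 7 ; 2 | 8 ; 2 | 9 ; 3 | 4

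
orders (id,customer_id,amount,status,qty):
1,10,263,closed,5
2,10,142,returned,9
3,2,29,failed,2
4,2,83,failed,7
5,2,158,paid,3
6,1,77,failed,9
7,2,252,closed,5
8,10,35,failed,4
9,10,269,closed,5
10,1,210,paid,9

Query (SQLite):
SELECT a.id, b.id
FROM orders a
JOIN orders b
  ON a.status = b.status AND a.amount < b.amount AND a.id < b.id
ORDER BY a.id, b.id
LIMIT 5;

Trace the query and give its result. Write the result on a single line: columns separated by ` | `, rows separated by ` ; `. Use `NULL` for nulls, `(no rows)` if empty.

Pairs (a,b) with same status, a.amount < b.amount, a.id < b.id.
status groups: closed:{1,7,9} failed:{3,4,6,8} paid:{5,10} returned:{2}
Ordered by (a.id, b.id); first 5.

1 | 9 ; 3 | 4 ; 3 | 6 ; 3 | 8 ; 5 | 10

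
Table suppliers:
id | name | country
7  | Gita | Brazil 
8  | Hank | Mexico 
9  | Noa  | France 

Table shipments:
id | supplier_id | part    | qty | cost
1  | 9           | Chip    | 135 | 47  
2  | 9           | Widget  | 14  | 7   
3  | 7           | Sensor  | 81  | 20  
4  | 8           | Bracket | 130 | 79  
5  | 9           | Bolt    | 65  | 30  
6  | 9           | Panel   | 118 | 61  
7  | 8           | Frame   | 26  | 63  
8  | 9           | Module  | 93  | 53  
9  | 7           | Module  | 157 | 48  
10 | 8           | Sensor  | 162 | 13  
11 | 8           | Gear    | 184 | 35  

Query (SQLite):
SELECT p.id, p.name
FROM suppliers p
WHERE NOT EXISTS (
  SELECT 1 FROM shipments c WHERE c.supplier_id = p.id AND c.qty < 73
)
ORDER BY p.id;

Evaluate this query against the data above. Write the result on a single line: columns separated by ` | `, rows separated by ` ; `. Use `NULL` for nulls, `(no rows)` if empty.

7 | Gita

For each suppliers row, check whether any shipments with matching supplier_id has qty < 73.
Keep rows where that is false.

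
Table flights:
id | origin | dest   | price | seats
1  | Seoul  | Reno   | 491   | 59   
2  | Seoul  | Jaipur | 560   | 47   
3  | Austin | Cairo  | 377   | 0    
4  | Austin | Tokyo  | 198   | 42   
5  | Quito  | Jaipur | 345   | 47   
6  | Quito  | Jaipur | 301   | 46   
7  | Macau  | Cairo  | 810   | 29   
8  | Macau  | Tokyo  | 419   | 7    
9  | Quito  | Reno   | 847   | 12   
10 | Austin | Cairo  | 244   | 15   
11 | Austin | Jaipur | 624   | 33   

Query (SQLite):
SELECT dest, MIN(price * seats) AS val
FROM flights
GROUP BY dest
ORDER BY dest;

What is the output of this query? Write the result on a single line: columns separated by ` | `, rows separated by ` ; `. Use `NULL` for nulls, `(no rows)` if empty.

For each row compute price * seats.
Group by dest; take MIN of the expression per group.
  Cairo: ids {3, 7, 10} → MIN(price * seats)=0
  Jaipur: ids {2, 5, 6, 11} → MIN(price * seats)=13846
  Reno: ids {1, 9} → MIN(price * seats)=10164
  Tokyo: ids {4, 8} → MIN(price * seats)=2933

Cairo | 0 ; Jaipur | 13846 ; Reno | 10164 ; Tokyo | 2933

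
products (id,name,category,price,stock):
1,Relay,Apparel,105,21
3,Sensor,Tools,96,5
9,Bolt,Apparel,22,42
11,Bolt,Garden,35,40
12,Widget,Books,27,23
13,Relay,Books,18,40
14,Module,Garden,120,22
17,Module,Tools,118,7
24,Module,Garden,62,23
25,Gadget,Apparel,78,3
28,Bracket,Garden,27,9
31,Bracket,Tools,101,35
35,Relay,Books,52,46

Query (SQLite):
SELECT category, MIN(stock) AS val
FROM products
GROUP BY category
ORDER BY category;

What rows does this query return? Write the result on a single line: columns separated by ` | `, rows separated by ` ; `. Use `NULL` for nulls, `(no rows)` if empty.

Apparel | 3 ; Books | 23 ; Garden | 9 ; Tools | 5

Partition products by category; compute MIN(stock) within each group.
  Apparel: ids {1, 9, 25} → MIN(stock)=3
  Books: ids {12, 13, 35} → MIN(stock)=23
  Garden: ids {11, 14, 24, 28} → MIN(stock)=9
  Tools: ids {3, 17, 31} → MIN(stock)=5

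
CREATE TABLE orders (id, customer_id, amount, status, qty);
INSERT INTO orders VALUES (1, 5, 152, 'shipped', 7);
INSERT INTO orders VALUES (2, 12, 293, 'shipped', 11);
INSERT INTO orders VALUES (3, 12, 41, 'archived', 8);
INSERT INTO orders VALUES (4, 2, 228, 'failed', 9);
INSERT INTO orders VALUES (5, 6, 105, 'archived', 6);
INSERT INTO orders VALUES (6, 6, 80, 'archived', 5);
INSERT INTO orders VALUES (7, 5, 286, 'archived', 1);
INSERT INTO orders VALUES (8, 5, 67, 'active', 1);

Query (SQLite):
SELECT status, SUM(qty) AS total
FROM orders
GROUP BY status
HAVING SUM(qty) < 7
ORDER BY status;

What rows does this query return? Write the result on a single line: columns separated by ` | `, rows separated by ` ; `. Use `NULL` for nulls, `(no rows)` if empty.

active | 1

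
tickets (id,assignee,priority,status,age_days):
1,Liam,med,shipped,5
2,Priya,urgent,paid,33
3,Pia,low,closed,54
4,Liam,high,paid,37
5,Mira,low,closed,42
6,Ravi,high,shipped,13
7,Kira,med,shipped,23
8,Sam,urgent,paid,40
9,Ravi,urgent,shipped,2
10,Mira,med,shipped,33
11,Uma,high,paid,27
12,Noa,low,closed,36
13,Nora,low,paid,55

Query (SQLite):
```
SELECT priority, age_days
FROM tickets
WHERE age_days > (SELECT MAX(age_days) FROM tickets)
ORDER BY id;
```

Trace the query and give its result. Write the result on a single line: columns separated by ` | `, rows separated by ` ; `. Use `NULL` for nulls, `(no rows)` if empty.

(no rows)

Scalar subquery: MAX(age_days) over all tickets rows = 55.
Keep rows where age_days > that value.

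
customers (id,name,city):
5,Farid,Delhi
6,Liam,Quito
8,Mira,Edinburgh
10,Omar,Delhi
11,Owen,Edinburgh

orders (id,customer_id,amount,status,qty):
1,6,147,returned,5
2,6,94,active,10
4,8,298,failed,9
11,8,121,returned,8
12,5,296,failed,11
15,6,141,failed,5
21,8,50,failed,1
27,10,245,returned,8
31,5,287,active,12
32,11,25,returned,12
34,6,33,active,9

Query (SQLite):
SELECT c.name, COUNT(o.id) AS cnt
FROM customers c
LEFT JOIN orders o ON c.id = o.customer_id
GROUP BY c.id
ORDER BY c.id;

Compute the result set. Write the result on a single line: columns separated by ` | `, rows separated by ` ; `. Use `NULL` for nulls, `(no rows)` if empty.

Farid | 2 ; Liam | 4 ; Mira | 3 ; Omar | 1 ; Owen | 1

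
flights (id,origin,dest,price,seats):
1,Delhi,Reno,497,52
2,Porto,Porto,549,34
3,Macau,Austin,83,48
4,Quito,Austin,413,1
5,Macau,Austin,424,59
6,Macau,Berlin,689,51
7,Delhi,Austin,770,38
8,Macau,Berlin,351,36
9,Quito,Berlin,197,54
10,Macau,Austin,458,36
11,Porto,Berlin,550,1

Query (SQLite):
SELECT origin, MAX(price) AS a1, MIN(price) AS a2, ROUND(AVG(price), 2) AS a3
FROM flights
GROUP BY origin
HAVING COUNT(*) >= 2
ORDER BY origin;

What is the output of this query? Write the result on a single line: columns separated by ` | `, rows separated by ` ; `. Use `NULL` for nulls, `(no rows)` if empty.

Delhi | 770 | 497 | 633.5 ; Macau | 689 | 83 | 401 ; Porto | 550 | 549 | 549.5 ; Quito | 413 | 197 | 305

Group flights by origin.
Per group compute: MAX(price), MIN(price), ROUND(AVG(price), 2).
HAVING: drop groups with fewer than 2 rows.
  Delhi: ids {1, 7} → MAX(price)=770, MIN(price)=497, ROUND(AVG(price), 2)=633.5
  Macau: ids {3, 5, 6, 8, 10} → MAX(price)=689, MIN(price)=83, ROUND(AVG(price), 2)=401
  Porto: ids {2, 11} → MAX(price)=550, MIN(price)=549, ROUND(AVG(price), 2)=549.5
  Quito: ids {4, 9} → MAX(price)=413, MIN(price)=197, ROUND(AVG(price), 2)=305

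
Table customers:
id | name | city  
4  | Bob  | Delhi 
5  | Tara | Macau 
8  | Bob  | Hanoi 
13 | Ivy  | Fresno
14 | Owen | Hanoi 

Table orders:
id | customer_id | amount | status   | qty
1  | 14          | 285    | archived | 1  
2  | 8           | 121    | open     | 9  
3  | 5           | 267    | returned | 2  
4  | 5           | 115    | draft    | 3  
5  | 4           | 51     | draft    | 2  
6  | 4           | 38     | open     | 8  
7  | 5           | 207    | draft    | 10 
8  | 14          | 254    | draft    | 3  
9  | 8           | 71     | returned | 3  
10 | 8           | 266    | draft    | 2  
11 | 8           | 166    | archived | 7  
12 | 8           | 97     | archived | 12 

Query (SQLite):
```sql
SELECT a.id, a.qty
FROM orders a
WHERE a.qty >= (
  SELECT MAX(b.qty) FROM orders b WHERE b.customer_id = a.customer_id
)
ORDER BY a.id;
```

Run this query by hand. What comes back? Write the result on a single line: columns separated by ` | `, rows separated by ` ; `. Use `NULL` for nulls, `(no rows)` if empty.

6 | 8 ; 7 | 10 ; 8 | 3 ; 12 | 12

For each orders row a, compute MAX(qty) over rows sharing a.customer_id.
Keep row a if a.qty >= that per-group MAX.
  customer_id=4: MAX(qty) = 8
  customer_id=5: MAX(qty) = 10
  customer_id=8: MAX(qty) = 12
  customer_id=14: MAX(qty) = 3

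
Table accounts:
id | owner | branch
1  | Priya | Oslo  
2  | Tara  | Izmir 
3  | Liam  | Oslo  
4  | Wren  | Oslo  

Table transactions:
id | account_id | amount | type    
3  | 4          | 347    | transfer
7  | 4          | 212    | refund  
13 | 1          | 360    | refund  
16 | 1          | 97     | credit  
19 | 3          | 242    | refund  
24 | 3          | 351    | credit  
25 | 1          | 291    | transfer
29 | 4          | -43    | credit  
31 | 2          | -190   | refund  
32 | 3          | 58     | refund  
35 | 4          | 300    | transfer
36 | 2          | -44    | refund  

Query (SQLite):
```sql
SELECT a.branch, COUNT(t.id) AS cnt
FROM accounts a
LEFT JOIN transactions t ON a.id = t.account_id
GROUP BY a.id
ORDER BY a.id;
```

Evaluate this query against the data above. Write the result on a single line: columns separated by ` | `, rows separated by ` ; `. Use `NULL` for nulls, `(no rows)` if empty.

LEFT JOIN keeps every accounts row; unmatched ones get NULL for transactions columns.
Group by accounts.id and compute COUNT(t.id). COUNT(col) of an all-NULL group is 0.
  1: ids {13, 16, 25} → COUNT(t.id)=3
  2: ids {31, 36} → COUNT(t.id)=2
  3: ids {19, 24, 32} → COUNT(t.id)=3
  4: ids {3, 7, 29, 35} → COUNT(t.id)=4

Oslo | 3 ; Izmir | 2 ; Oslo | 3 ; Oslo | 4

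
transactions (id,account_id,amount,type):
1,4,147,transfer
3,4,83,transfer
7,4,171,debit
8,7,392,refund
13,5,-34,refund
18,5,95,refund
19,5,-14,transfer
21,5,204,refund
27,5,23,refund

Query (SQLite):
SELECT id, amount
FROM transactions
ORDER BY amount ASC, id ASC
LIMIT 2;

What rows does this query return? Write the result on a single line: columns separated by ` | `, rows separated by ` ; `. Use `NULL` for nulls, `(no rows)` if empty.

13 | -34 ; 19 | -14

Sort by amount asc, tiebreak id asc: (-34, id=13), (-14, id=19), (23, id=27), (83, id=3), (95, id=18) …. Take first 2.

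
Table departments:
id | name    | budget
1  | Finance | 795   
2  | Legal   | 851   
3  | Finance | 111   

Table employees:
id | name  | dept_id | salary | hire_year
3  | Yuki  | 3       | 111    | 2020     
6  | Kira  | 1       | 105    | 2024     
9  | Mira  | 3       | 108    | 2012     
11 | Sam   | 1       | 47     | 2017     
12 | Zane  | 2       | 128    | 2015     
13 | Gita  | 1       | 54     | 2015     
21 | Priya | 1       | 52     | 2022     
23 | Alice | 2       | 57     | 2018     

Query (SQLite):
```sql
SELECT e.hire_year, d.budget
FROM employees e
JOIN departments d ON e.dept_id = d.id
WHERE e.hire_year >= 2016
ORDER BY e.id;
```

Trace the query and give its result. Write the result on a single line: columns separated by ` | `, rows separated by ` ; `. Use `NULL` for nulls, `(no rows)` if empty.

2020 | 111 ; 2024 | 795 ; 2017 | 795 ; 2022 | 795 ; 2018 | 851

Each employees row matches the departments row where dept_id = departments.id.
Then keep rows with e.hire_year >= 2016.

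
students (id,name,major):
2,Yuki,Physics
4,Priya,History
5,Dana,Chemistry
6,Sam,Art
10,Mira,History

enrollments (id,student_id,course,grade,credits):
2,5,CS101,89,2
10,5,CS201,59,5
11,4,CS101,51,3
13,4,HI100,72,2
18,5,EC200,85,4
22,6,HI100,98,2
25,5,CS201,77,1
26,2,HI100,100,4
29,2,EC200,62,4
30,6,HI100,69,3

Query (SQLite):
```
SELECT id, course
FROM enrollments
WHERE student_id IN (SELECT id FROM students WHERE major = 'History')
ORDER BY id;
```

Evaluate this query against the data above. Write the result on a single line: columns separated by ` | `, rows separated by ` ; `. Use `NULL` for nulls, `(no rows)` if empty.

11 | CS101 ; 13 | HI100

Inner query: students.id where major = 'History'.
Outer: keep enrollments rows whose student_id is in that set.
Inner query → {4, 10}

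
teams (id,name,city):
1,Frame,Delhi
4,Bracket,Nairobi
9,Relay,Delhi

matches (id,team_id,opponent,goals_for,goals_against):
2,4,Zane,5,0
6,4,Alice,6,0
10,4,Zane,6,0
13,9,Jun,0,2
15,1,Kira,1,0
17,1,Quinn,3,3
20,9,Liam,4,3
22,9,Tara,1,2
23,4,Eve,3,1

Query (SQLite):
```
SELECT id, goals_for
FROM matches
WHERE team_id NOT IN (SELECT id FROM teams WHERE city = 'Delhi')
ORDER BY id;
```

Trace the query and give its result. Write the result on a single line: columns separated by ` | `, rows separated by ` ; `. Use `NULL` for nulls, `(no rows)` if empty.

2 | 5 ; 6 | 6 ; 10 | 6 ; 23 | 3

Inner query: teams.id where city = 'Delhi'.
Outer: keep matches rows whose team_id is not in that set.
Inner query → {1, 9}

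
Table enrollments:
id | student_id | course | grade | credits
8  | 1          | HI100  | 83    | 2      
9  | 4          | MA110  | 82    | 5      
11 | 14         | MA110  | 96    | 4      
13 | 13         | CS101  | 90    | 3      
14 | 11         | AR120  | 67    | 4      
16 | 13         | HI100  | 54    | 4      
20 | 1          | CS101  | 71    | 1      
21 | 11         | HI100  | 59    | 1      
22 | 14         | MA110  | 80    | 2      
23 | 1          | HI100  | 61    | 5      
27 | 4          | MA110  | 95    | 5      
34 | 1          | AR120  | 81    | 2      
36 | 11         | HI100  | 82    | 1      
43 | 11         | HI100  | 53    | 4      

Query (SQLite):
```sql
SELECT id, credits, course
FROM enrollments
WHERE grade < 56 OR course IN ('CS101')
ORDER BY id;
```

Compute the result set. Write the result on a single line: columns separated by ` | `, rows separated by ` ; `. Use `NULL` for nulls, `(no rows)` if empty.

grade < 56: ids {16, 43}
course IN ('CS101'): ids {13, 20}
Combine with OR.

13 | 3 | CS101 ; 16 | 4 | HI100 ; 20 | 1 | CS101 ; 43 | 4 | HI100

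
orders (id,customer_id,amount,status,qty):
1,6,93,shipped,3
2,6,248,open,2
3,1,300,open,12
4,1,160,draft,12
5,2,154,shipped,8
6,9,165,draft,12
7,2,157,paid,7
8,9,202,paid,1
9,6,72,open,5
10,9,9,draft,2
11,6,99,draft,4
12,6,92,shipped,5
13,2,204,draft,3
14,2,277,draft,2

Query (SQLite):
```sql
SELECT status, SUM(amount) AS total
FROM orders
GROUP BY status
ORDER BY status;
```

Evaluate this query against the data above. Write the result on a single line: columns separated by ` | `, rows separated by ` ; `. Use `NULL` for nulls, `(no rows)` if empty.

Partition orders by status; compute SUM(amount) within each group.
  draft: ids {4, 6, 10, 11, 13, 14} → SUM(amount)=914
  open: ids {2, 3, 9} → SUM(amount)=620
  paid: ids {7, 8} → SUM(amount)=359
  shipped: ids {1, 5, 12} → SUM(amount)=339

draft | 914 ; open | 620 ; paid | 359 ; shipped | 339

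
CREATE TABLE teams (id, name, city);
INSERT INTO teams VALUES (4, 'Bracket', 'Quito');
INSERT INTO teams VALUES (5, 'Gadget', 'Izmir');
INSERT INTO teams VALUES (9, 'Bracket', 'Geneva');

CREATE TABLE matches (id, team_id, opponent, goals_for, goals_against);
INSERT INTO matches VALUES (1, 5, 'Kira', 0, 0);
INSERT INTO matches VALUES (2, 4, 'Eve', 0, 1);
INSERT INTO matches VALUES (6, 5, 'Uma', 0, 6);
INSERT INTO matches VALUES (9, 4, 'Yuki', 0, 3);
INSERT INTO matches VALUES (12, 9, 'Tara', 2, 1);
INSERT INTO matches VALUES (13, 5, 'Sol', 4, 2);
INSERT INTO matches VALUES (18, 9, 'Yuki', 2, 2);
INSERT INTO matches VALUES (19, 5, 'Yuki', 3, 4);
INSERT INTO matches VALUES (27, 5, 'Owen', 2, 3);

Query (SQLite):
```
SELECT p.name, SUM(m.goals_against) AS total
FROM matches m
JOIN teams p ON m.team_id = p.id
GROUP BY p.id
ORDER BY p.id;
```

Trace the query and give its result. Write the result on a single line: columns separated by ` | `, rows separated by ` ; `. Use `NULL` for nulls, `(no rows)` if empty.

Join each matches row to its teams via team_id.
Group joined rows by teams.id; compute SUM(m.goals_against) per group.
  4: ids {2, 9} → SUM(m.goals_against)=4
  5: ids {1, 6, 13, 19, 27} → SUM(m.goals_against)=15
  9: ids {12, 18} → SUM(m.goals_against)=3

Bracket | 4 ; Gadget | 15 ; Bracket | 3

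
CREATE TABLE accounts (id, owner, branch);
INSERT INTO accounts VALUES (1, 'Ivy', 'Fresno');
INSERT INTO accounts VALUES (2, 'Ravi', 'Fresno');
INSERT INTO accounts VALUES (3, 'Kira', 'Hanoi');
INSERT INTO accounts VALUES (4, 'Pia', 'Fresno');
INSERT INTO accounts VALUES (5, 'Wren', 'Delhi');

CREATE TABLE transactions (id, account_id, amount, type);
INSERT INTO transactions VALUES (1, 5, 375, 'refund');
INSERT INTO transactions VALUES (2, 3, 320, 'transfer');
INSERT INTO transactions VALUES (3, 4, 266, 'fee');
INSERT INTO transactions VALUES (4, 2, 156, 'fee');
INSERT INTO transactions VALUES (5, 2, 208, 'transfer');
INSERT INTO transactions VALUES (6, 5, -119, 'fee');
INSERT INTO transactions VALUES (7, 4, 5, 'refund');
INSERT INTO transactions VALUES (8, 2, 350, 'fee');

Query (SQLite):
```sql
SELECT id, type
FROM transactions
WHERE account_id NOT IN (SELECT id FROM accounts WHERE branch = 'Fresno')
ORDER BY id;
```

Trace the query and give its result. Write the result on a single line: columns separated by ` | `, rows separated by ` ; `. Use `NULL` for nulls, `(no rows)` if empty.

1 | refund ; 2 | transfer ; 6 | fee

Inner query: accounts.id where branch = 'Fresno'.
Outer: keep transactions rows whose account_id is not in that set.
Inner query → {1, 2, 4}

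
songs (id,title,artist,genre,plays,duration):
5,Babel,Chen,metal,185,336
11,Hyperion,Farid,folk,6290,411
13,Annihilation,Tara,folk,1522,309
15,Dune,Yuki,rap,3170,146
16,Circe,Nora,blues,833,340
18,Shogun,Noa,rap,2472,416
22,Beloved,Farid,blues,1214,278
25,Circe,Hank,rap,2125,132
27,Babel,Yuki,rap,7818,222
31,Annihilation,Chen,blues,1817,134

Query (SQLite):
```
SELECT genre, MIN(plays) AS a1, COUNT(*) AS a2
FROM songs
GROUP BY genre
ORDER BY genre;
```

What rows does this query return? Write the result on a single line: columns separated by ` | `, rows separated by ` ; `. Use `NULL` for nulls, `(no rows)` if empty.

Group songs by genre.
Per group compute: MIN(plays), COUNT(*).
  blues: ids {16, 22, 31} → MIN(plays)=833, COUNT(*)=3
  folk: ids {11, 13} → MIN(plays)=1522, COUNT(*)=2
  metal: ids {5} → MIN(plays)=185, COUNT(*)=1
  rap: ids {15, 18, 25, 27} → MIN(plays)=2125, COUNT(*)=4

blues | 833 | 3 ; folk | 1522 | 2 ; metal | 185 | 1 ; rap | 2125 | 4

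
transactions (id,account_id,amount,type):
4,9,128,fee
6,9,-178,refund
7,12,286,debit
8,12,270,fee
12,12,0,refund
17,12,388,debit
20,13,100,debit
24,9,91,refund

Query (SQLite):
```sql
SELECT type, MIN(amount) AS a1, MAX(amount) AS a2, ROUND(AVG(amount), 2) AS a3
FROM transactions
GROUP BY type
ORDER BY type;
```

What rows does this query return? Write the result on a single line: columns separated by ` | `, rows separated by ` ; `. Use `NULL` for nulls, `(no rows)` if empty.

Group transactions by type.
Per group compute: MIN(amount), MAX(amount), ROUND(AVG(amount), 2).
  debit: ids {7, 17, 20} → MIN(amount)=100, MAX(amount)=388, ROUND(AVG(amount), 2)=258
  fee: ids {4, 8} → MIN(amount)=128, MAX(amount)=270, ROUND(AVG(amount), 2)=199
  refund: ids {6, 12, 24} → MIN(amount)=-178, MAX(amount)=91, ROUND(AVG(amount), 2)=-29

debit | 100 | 388 | 258 ; fee | 128 | 270 | 199 ; refund | -178 | 91 | -29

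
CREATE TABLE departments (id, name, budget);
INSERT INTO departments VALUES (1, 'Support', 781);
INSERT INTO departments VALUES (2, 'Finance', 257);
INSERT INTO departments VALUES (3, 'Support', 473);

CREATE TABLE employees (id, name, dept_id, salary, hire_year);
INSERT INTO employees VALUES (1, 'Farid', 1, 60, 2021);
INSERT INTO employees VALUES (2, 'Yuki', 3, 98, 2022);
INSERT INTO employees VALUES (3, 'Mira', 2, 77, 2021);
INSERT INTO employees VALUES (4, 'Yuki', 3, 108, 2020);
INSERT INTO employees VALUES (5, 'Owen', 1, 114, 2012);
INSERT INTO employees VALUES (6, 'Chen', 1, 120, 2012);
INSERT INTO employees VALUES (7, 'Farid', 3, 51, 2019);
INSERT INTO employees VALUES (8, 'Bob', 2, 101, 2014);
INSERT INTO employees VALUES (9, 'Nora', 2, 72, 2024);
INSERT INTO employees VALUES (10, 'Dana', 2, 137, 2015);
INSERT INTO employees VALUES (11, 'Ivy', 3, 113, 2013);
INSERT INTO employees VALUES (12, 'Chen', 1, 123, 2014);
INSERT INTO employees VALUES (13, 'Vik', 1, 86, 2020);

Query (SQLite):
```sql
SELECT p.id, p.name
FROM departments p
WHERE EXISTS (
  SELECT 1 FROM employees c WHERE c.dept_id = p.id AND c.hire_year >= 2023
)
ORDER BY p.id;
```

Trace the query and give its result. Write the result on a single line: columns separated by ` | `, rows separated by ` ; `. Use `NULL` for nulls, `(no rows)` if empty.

2 | Finance

For each departments row, check whether any employees with matching dept_id has hire_year >= 2023.
Keep rows where that is true.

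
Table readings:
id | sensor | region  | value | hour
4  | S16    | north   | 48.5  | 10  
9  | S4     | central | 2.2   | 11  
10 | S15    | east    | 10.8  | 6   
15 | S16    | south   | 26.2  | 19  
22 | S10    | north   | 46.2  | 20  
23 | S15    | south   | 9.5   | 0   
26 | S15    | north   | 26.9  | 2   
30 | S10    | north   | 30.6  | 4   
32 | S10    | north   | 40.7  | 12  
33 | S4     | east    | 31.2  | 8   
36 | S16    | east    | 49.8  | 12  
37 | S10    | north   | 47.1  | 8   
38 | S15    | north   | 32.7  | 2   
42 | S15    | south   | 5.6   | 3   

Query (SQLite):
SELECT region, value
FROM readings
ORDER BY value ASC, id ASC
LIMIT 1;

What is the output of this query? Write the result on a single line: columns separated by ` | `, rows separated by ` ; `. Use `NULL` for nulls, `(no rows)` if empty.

Sort by value asc, tiebreak id asc: (2.2, id=9), (5.6, id=42), (9.5, id=23), (10.8, id=10) …. Take first 1.

central | 2.2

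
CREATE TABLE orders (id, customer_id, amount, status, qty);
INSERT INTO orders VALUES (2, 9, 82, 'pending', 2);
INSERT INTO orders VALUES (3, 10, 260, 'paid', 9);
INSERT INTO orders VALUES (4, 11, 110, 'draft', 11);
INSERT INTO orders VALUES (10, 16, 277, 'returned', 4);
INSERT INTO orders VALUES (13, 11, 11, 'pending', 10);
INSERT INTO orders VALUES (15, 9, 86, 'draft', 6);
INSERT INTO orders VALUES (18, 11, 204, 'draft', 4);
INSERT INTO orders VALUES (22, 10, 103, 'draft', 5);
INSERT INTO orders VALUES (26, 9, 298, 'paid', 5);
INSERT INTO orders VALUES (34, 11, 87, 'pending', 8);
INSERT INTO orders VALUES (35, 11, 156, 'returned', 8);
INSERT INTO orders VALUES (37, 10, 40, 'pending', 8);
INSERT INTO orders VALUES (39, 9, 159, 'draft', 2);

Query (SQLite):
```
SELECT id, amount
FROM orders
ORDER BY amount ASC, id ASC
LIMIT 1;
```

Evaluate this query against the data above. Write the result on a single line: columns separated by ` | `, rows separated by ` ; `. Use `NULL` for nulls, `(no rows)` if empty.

13 | 11

Sort by amount asc, tiebreak id asc: (11, id=13), (40, id=37), (82, id=2), (86, id=15) …. Take first 1.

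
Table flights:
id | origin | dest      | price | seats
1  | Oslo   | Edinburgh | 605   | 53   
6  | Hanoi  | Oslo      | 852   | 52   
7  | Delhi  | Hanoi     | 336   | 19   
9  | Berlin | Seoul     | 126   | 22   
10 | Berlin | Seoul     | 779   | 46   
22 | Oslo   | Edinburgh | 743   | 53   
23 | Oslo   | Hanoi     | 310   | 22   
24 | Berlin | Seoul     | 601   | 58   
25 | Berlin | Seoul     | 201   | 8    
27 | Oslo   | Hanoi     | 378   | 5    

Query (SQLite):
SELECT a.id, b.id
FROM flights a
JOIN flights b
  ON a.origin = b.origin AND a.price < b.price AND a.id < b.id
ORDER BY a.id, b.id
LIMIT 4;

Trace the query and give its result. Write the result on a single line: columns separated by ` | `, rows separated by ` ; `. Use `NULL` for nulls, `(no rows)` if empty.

1 | 22 ; 9 | 10 ; 9 | 24 ; 9 | 25

Pairs (a,b) with same origin, a.price < b.price, a.id < b.id.
origin groups: Berlin:{9,10,24,25} Delhi:{7} Hanoi:{6} Oslo:{1,22,23,27}
Ordered by (a.id, b.id); first 4.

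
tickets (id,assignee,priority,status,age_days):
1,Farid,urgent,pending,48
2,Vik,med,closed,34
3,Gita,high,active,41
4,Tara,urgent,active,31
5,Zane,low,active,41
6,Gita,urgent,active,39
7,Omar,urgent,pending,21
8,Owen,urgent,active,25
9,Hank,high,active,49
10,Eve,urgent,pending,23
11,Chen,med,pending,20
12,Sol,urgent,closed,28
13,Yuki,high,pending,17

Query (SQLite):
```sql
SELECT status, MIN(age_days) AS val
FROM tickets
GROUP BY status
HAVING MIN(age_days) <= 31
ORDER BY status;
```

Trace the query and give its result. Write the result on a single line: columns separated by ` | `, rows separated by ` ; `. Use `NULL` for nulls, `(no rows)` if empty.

Partition tickets by status; compute MIN(age_days) within each group.
HAVING: keep groups where MIN(age_days) <= 31.
  active: ids {3, 4, 5, 6, 8, 9} → MIN(age_days)=25
  closed: ids {2, 12} → MIN(age_days)=28
  pending: ids {1, 7, 10, 11, 13} → MIN(age_days)=17

active | 25 ; closed | 28 ; pending | 17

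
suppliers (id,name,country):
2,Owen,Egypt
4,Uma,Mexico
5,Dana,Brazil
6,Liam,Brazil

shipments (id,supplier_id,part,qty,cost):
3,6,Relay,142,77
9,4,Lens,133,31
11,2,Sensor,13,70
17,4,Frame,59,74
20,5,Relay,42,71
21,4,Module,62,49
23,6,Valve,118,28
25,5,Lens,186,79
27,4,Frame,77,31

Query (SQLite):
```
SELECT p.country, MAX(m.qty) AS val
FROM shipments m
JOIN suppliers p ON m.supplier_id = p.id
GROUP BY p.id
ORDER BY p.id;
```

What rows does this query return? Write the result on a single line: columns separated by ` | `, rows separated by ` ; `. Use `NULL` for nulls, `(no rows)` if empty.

Join each shipments row to its suppliers via supplier_id.
Group joined rows by suppliers.id; compute MAX(m.qty) per group.
  2: ids {11} → MAX(m.qty)=13
  4: ids {9, 17, 21, 27} → MAX(m.qty)=133
  5: ids {20, 25} → MAX(m.qty)=186
  6: ids {3, 23} → MAX(m.qty)=142

Egypt | 13 ; Mexico | 133 ; Brazil | 186 ; Brazil | 142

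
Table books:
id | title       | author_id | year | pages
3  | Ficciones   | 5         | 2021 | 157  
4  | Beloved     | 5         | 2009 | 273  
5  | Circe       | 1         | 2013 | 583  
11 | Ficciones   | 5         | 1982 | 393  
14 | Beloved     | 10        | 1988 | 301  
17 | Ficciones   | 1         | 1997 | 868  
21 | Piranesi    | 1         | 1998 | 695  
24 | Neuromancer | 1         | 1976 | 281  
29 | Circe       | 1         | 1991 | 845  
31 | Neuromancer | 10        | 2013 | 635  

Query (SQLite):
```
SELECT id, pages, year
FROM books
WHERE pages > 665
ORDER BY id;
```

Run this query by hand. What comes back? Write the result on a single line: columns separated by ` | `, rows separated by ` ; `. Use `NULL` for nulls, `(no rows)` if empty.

pages > 665: ids {17, 21, 29}

17 | 868 | 1997 ; 21 | 695 | 1998 ; 29 | 845 | 1991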